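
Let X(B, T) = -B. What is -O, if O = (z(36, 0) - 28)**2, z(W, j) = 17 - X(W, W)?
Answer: -625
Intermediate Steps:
z(W, j) = 17 + W (z(W, j) = 17 - (-1)*W = 17 + W)
O = 625 (O = ((17 + 36) - 28)**2 = (53 - 28)**2 = 25**2 = 625)
-O = -1*625 = -625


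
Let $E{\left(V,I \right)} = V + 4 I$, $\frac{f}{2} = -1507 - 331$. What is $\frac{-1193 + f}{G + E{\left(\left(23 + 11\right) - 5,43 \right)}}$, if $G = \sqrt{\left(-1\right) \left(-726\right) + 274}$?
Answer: $- \frac{978669}{39401} + \frac{48690 \sqrt{10}}{39401} \approx -20.931$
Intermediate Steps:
$G = 10 \sqrt{10}$ ($G = \sqrt{726 + 274} = \sqrt{1000} = 10 \sqrt{10} \approx 31.623$)
$f = -3676$ ($f = 2 \left(-1507 - 331\right) = 2 \left(-1838\right) = -3676$)
$\frac{-1193 + f}{G + E{\left(\left(23 + 11\right) - 5,43 \right)}} = \frac{-1193 - 3676}{10 \sqrt{10} + \left(\left(\left(23 + 11\right) - 5\right) + 4 \cdot 43\right)} = - \frac{4869}{10 \sqrt{10} + \left(\left(34 - 5\right) + 172\right)} = - \frac{4869}{10 \sqrt{10} + \left(29 + 172\right)} = - \frac{4869}{10 \sqrt{10} + 201} = - \frac{4869}{201 + 10 \sqrt{10}}$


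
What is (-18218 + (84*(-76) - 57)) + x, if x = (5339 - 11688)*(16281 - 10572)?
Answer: -36271100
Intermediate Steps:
x = -36246441 (x = -6349*5709 = -36246441)
(-18218 + (84*(-76) - 57)) + x = (-18218 + (84*(-76) - 57)) - 36246441 = (-18218 + (-6384 - 57)) - 36246441 = (-18218 - 6441) - 36246441 = -24659 - 36246441 = -36271100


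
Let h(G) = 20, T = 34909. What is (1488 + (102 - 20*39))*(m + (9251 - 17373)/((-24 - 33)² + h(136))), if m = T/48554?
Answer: -113496417135/79361513 ≈ -1430.1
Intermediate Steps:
m = 34909/48554 ≈ 0.71897
(1488 + (102 - 20*39))*(m + (9251 - 17373)/((-24 - 33)² + h(136))) = (1488 + (102 - 20*39))*(34909/48554 + (9251 - 17373)/((-24 - 33)² + 20)) = (1488 + (102 - 780))*(34909/48554 - 8122/((-57)² + 20)) = (1488 - 678)*(34909/48554 - 8122/(3249 + 20)) = 810*(34909/48554 - 8122/3269) = 810*(-280238067/158723026) = -113496417135/79361513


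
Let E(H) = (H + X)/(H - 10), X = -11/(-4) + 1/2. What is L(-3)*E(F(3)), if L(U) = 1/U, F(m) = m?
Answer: 25/84 ≈ 0.29762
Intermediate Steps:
X = 13/4 (X = -11*(-¼) + 1*(½) = 11/4 + ½ = 13/4 ≈ 3.2500)
E(H) = (13/4 + H)/(-10 + H) (E(H) = (H + 13/4)/(H - 10) = (13/4 + H)/(-10 + H))
L(-3)*E(F(3)) = ((13/4 + 3)/(-10 + 3))/(-3) = -25/(3*(-7)*4) = -(-1)*25/(21*4) = -⅓*(-25/28) = 25/84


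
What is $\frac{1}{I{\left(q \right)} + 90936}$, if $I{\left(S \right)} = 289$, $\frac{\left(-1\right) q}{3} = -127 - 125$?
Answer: $\frac{1}{91225} \approx 1.0962 \cdot 10^{-5}$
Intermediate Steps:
$q = 756$ ($q = - 3 \left(-127 - 125\right) = \left(-3\right) \left(-252\right) = 756$)
$\frac{1}{I{\left(q \right)} + 90936} = \frac{1}{289 + 90936} = \frac{1}{91225}$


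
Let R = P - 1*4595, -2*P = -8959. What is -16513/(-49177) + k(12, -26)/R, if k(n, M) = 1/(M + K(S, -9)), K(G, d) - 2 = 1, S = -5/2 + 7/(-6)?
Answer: 87831923/261277401 ≈ 0.33616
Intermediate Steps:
P = 8959/2 (P = -½*(-8959) = 8959/2 ≈ 4479.5)
S = -11/3 (S = -5*½ + 7*(-⅙) = -5/2 - 7/6 = -11/3 ≈ -3.6667)
K(G, d) = 3 (K(G, d) = 2 + 1 = 3)
R = -231/2 (R = 8959/2 - 1*4595 = 8959/2 - 4595 = -231/2 ≈ -115.50)
k(n, M) = 1/(3 + M) (k(n, M) = 1/(M + 3) = 1/(3 + M))
-16513/(-49177) + k(12, -26)/R = -16513/(-49177) + 1/((3 - 26)*(-231/2)) = -16513*(-1/49177) - 2/231/(-23) = 16513/49177 - 1/23*(-2/231) = 16513/49177 + 2/5313 = 87831923/261277401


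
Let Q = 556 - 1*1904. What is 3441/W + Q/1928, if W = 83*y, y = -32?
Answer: -1276817/640096 ≈ -1.9947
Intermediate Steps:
Q = -1348 (Q = 556 - 1904 = -1348)
W = -2656 (W = 83*(-32) = -2656)
3441/W + Q/1928 = 3441/(-2656) - 1348/1928 = 3441*(-1/2656) - 1348*1/1928 = -3441/2656 - 337/482 = -1276817/640096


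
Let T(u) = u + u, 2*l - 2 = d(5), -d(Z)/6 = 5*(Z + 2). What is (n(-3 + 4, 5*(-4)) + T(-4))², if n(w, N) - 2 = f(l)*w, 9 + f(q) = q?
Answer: 14161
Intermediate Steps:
d(Z) = -60 - 30*Z (d(Z) = -30*(Z + 2) = -30*(2 + Z) = -6*(10 + 5*Z) = -60 - 30*Z)
l = -104 (l = 1 + (-60 - 30*5)/2 = 1 + (-60 - 150)/2 = 1 + (½)*(-210) = 1 - 105 = -104)
f(q) = -9 + q
n(w, N) = 2 - 113*w (n(w, N) = 2 + (-9 - 104)*w = 2 - 113*w)
T(u) = 2*u
(n(-3 + 4, 5*(-4)) + T(-4))² = ((2 - 113*(-3 + 4)) + 2*(-4))² = ((2 - 113*1) - 8)² = ((2 - 113) - 8)² = (-111 - 8)² = (-119)² = 14161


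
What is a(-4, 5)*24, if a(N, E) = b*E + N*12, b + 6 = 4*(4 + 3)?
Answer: 1488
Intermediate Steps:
b = 22 (b = -6 + 4*(4 + 3) = -6 + 4*7 = -6 + 28 = 22)
a(N, E) = 12*N + 22*E (a(N, E) = 22*E + N*12 = 22*E + 12*N = 12*N + 22*E)
a(-4, 5)*24 = (12*(-4) + 22*5)*24 = (-48 + 110)*24 = 62*24 = 1488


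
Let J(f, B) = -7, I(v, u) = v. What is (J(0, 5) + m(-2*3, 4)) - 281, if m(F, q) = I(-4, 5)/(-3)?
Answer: -860/3 ≈ -286.67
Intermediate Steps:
m(F, q) = 4/3 (m(F, q) = -4/(-3) = -4*(-1/3) = 4/3)
(J(0, 5) + m(-2*3, 4)) - 281 = (-7 + 4/3) - 281 = -17/3 - 281 = -860/3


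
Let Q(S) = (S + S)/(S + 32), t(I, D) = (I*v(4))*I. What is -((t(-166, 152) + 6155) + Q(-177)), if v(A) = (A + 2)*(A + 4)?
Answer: -192682589/145 ≈ -1.3288e+6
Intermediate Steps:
v(A) = (2 + A)*(4 + A)
t(I, D) = 48*I² (t(I, D) = (I*(8 + 4² + 6*4))*I = (I*(8 + 16 + 24))*I = (I*48)*I = (48*I)*I = 48*I²)
Q(S) = 2*S/(32 + S) (Q(S) = (2*S)/(32 + S) = 2*S/(32 + S))
-((t(-166, 152) + 6155) + Q(-177)) = -((48*(-166)² + 6155) + 2*(-177)/(32 - 177)) = -((48*27556 + 6155) + 2*(-177)/(-145)) = -((1322688 + 6155) + 2*(-177)*(-1/145)) = -(1328843 + 354/145) = -1*192682589/145 = -192682589/145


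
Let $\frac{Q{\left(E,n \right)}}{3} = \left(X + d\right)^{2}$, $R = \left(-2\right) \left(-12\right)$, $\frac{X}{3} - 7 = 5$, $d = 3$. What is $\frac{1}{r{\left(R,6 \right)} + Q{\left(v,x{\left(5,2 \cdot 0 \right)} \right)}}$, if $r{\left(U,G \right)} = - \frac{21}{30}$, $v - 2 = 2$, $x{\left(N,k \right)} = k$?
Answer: $\frac{10}{45623} \approx 0.00021919$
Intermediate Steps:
$X = 36$ ($X = 21 + 3 \cdot 5 = 21 + 15 = 36$)
$R = 24$
$v = 4$ ($v = 2 + 2 = 4$)
$r{\left(U,G \right)} = - \frac{7}{10}$ ($r{\left(U,G \right)} = \left(-21\right) \frac{1}{30} = - \frac{7}{10}$)
$Q{\left(E,n \right)} = 4563$ ($Q{\left(E,n \right)} = 3 \left(36 + 3\right)^{2} = 3 \cdot 39^{2} = 3 \cdot 1521 = 4563$)
$\frac{1}{r{\left(R,6 \right)} + Q{\left(v,x{\left(5,2 \cdot 0 \right)} \right)}} = \frac{1}{- \frac{7}{10} + 4563} = \frac{1}{\frac{45623}{10}} = \frac{10}{45623}$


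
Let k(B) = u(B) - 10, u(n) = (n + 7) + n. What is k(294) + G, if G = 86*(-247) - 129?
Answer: -20786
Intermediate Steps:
G = -21371 (G = -21242 - 129 = -21371)
u(n) = 7 + 2*n (u(n) = (7 + n) + n = 7 + 2*n)
k(B) = -3 + 2*B (k(B) = (7 + 2*B) - 10 = -3 + 2*B)
k(294) + G = (-3 + 2*294) - 21371 = (-3 + 588) - 21371 = 585 - 21371 = -20786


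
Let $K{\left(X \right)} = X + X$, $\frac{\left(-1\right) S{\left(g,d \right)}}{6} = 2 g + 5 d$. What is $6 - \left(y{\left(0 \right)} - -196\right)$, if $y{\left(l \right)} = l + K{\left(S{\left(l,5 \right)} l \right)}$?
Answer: $-190$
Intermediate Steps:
$S{\left(g,d \right)} = - 30 d - 12 g$ ($S{\left(g,d \right)} = - 6 \left(2 g + 5 d\right) = - 30 d - 12 g$)
$K{\left(X \right)} = 2 X$
$y{\left(l \right)} = l + 2 l \left(-150 - 12 l\right)$ ($y{\left(l \right)} = l + 2 \left(\left(-30\right) 5 - 12 l\right) l = l + 2 \left(-150 - 12 l\right) l = l + 2 l \left(-150 - 12 l\right)$)
$6 - \left(y{\left(0 \right)} - -196\right) = 6 - \left(0 \left(-299 - 0\right) - -196\right) = 6 - \left(0 \left(-299 + 0\right) + 196\right) = 6 - \left(0 \left(-299\right) + 196\right) = 6 - \left(0 + 196\right) = 6 - 196 = -190$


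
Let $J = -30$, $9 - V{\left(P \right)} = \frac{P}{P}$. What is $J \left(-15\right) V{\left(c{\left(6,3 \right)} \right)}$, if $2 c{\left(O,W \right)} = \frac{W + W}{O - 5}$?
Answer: $3600$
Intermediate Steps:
$c{\left(O,W \right)} = \frac{W}{-5 + O}$ ($c{\left(O,W \right)} = \frac{\left(W + W\right) \frac{1}{O - 5}}{2} = \frac{2 W \frac{1}{-5 + O}}{2} = \frac{W}{-5 + O}$)
$V{\left(P \right)} = 8$ ($V{\left(P \right)} = 9 - \frac{P}{P} = 9 - 1 = 8$)
$J \left(-15\right) V{\left(c{\left(6,3 \right)} \right)} = \left(-30\right) \left(-15\right) 8 = 450 \cdot 8 = 3600$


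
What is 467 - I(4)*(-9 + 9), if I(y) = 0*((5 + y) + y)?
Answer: 467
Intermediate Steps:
I(y) = 0 (I(y) = 0*(5 + 2*y) = 0)
467 - I(4)*(-9 + 9) = 467 - 0*(-9 + 9) = 467 - 0*0 = 467 - 1*0 = 467 + 0 = 467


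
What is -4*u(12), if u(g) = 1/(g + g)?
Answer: -⅙ ≈ -0.16667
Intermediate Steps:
u(g) = 1/(2*g)
-4*u(12) = -2/12 = -4*1/24 = -⅙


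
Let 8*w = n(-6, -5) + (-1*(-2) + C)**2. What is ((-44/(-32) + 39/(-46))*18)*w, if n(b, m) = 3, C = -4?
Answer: 6111/736 ≈ 8.3030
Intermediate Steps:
w = 7/8 (w = (3 + (-1*(-2) - 4)**2)/8 = (3 + (2 - 4)**2)/8 = (3 + (-2)**2)/8 = (3 + 4)/8 = (1/8)*7 = 7/8 ≈ 0.87500)
((-44/(-32) + 39/(-46))*18)*w = ((-44/(-32) + 39/(-46))*18)*(7/8) = ((-44*(-1/32) + 39*(-1/46))*18)*(7/8) = ((11/8 - 39/46)*18)*(7/8) = ((97/184)*18)*(7/8) = (873/92)*(7/8) = 6111/736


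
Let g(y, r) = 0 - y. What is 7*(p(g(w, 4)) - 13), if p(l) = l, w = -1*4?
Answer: -63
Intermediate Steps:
w = -4
g(y, r) = -y
7*(p(g(w, 4)) - 13) = 7*(-1*(-4) - 13) = 7*(4 - 13) = 7*(-9) = -63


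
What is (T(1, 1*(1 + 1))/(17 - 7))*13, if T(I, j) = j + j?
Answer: 26/5 ≈ 5.2000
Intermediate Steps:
T(I, j) = 2*j
(T(1, 1*(1 + 1))/(17 - 7))*13 = ((2*(1*(1 + 1)))/(17 - 7))*13 = ((2*(1*2))/10)*13 = ((2*2)/10)*13 = ((⅒)*4)*13 = (⅖)*13 = 26/5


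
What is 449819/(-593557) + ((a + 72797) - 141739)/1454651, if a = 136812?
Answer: -55822267689/78492571237 ≈ -0.71118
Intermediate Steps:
449819/(-593557) + ((a + 72797) - 141739)/1454651 = 449819/(-593557) + ((136812 + 72797) - 141739)/1454651 = 449819*(-1/593557) + (209609 - 141739)*(1/1454651) = -449819/593557 + 67870*(1/1454651) = -449819/593557 + 6170/132241 = -55822267689/78492571237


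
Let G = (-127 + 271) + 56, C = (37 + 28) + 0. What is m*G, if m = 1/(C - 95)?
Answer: -20/3 ≈ -6.6667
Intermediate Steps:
C = 65 (C = 65 + 0 = 65)
m = -1/30 (m = 1/(65 - 95) = 1/(-30) = -1/30 ≈ -0.033333)
G = 200 (G = 144 + 56 = 200)
m*G = -1/30*200 = -20/3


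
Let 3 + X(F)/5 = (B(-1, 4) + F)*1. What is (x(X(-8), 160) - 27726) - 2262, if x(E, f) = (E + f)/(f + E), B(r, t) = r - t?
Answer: -29987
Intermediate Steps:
X(F) = -40 + 5*F (X(F) = -15 + 5*(((-1 - 1*4) + F)*1) = -15 + 5*(((-1 - 4) + F)*1) = -15 + 5*((-5 + F)*1) = -15 + 5*(-5 + F) = -15 + (-25 + 5*F) = -40 + 5*F)
x(E, f) = 1 (x(E, f) = (E + f)/(E + f) = 1)
(x(X(-8), 160) - 27726) - 2262 = (1 - 27726) - 2262 = -27725 - 2262 = -29987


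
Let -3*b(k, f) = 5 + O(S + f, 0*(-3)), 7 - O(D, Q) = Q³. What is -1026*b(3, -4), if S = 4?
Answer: 4104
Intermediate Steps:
O(D, Q) = 7 - Q³
b(k, f) = -4 (b(k, f) = -(5 + (7 - (0*(-3))³))/3 = -(5 + (7 - 1*0³))/3 = -(5 + (7 - 1*0))/3 = -(5 + (7 + 0))/3 = -(5 + 7)/3 = -⅓*12 = -4)
-1026*b(3, -4) = -1026*(-4) = 4104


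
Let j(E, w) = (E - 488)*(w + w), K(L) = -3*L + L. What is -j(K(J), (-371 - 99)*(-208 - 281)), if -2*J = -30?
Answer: 238103880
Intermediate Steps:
J = 15 (J = -½*(-30) = 15)
K(L) = -2*L
j(E, w) = 2*w*(-488 + E) (j(E, w) = (-488 + E)*(2*w) = 2*w*(-488 + E))
-j(K(J), (-371 - 99)*(-208 - 281)) = -2*(-371 - 99)*(-208 - 281)*(-488 - 2*15) = -2*(-470*(-489))*(-488 - 30) = -2*229830*(-518) = -1*(-238103880) = 238103880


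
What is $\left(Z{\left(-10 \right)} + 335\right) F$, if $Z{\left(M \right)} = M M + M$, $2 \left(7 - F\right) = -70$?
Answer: $17850$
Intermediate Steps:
$F = 42$ ($F = 7 - -35 = 7 + 35 = 42$)
$Z{\left(M \right)} = M + M^{2}$ ($Z{\left(M \right)} = M^{2} + M = M + M^{2}$)
$\left(Z{\left(-10 \right)} + 335\right) F = \left(- 10 \left(1 - 10\right) + 335\right) 42 = \left(\left(-10\right) \left(-9\right) + 335\right) 42 = \left(90 + 335\right) 42 = 425 \cdot 42 = 17850$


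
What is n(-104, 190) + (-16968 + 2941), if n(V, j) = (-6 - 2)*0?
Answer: -14027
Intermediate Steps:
n(V, j) = 0 (n(V, j) = -8*0 = 0)
n(-104, 190) + (-16968 + 2941) = 0 + (-16968 + 2941) = 0 - 14027 = -14027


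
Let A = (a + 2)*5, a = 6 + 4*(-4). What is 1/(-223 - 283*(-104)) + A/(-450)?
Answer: 210541/2368080 ≈ 0.088908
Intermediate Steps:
a = -10 (a = 6 - 16 = -10)
A = -40 (A = (-10 + 2)*5 = -8*5 = -40)
1/(-223 - 283*(-104)) + A/(-450) = 1/(-223 - 283*(-104)) - 40/(-450) = -1/104/(-506) - 40*(-1/450) = -1/506*(-1/104) + 4/45 = 1/52624 + 4/45 = 210541/2368080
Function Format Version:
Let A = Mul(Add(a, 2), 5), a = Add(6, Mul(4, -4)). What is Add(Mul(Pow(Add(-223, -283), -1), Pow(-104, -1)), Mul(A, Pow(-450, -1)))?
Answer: Rational(210541, 2368080) ≈ 0.088908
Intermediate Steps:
a = -10 (a = Add(6, -16) = -10)
A = -40 (A = Mul(Add(-10, 2), 5) = Mul(-8, 5) = -40)
Add(Mul(Pow(Add(-223, -283), -1), Pow(-104, -1)), Mul(A, Pow(-450, -1))) = Add(Mul(Pow(Add(-223, -283), -1), Pow(-104, -1)), Mul(-40, Pow(-450, -1))) = Add(Mul(Pow(-506, -1), Rational(-1, 104)), Mul(-40, Rational(-1, 450))) = Add(Mul(Rational(-1, 506), Rational(-1, 104)), Rational(4, 45)) = Add(Rational(1, 52624), Rational(4, 45)) = Rational(210541, 2368080)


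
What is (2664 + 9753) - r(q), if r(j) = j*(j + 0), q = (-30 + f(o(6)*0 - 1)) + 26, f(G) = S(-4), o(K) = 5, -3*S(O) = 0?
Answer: 12401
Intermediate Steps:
S(O) = 0 (S(O) = -⅓*0 = 0)
f(G) = 0
q = -4 (q = (-30 + 0) + 26 = -30 + 26 = -4)
r(j) = j² (r(j) = j*j = j²)
(2664 + 9753) - r(q) = (2664 + 9753) - 1*(-4)² = 12417 - 1*16 = 12417 - 16 = 12401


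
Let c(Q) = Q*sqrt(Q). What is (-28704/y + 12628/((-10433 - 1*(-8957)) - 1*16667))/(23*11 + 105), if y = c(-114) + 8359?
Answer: -2627117940074/231730416566725 - 1636128*I*sqrt(114)/12772442075 ≈ -0.011337 - 0.0013677*I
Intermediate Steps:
c(Q) = Q**(3/2)
y = 8359 - 114*I*sqrt(114) (y = (-114)**(3/2) + 8359 = -114*I*sqrt(114) + 8359 = 8359 - 114*I*sqrt(114) ≈ 8359.0 - 1217.2*I)
(-28704/y + 12628/((-10433 - 1*(-8957)) - 1*16667))/(23*11 + 105) = (-28704/(8359 - 114*I*sqrt(114)) + 12628/((-10433 - 1*(-8957)) - 1*16667))/(23*11 + 105) = (-28704/(8359 - 114*I*sqrt(114)) + 12628/((-10433 + 8957) - 16667))/(253 + 105) = (-28704/(8359 - 114*I*sqrt(114)) + 12628/(-1476 - 16667))/358 = (-28704/(8359 - 114*I*sqrt(114)) + 12628/(-18143))*(1/358) = (-28704/(8359 - 114*I*sqrt(114)) + 12628*(-1/18143))*(1/358) = (-28704/(8359 - 114*I*sqrt(114)) - 12628/18143)*(1/358) = (-12628/18143 - 28704/(8359 - 114*I*sqrt(114)))*(1/358) = -6314/3247597 - 14352/(179*(8359 - 114*I*sqrt(114)))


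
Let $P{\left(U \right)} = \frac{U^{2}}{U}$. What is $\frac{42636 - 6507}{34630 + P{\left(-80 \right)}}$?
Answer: $\frac{36129}{34550} \approx 1.0457$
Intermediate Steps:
$P{\left(U \right)} = U$
$\frac{42636 - 6507}{34630 + P{\left(-80 \right)}} = \frac{42636 - 6507}{34630 - 80} = \frac{36129}{34550}$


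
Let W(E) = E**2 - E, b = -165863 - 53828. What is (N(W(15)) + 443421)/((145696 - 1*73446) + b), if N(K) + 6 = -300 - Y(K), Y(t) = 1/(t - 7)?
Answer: -1524616/507297 ≈ -3.0054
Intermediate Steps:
Y(t) = 1/(-7 + t)
b = -219691
N(K) = -306 - 1/(-7 + K) (N(K) = -6 + (-300 - 1/(-7 + K)) = -306 - 1/(-7 + K))
(N(W(15)) + 443421)/((145696 - 1*73446) + b) = ((2141 - 4590*(-1 + 15))/(-7 + 15*(-1 + 15)) + 443421)/((145696 - 1*73446) - 219691) = ((2141 - 4590*14)/(-7 + 15*14) + 443421)/((145696 - 73446) - 219691) = ((2141 - 306*210)/(-7 + 210) + 443421)/(72250 - 219691) = ((2141 - 64260)/203 + 443421)/(-147441) = ((1/203)*(-62119) + 443421)*(-1/147441) = (-62119/203 + 443421)*(-1/147441) = (89952344/203)*(-1/147441) = -1524616/507297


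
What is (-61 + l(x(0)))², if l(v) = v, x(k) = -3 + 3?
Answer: 3721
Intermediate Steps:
x(k) = 0
(-61 + l(x(0)))² = (-61 + 0)² = (-61)² = 3721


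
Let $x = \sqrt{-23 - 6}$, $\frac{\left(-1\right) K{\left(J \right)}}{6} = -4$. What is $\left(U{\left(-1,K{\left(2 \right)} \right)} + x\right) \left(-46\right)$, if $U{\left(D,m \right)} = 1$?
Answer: $-46 - 46 i \sqrt{29} \approx -46.0 - 247.72 i$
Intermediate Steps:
$K{\left(J \right)} = 24$ ($K{\left(J \right)} = \left(-6\right) \left(-4\right) = 24$)
$x = i \sqrt{29}$ ($x = \sqrt{-29} = i \sqrt{29} \approx 5.3852 i$)
$\left(U{\left(-1,K{\left(2 \right)} \right)} + x\right) \left(-46\right) = \left(1 + i \sqrt{29}\right) \left(-46\right) = -46 - 46 i \sqrt{29}$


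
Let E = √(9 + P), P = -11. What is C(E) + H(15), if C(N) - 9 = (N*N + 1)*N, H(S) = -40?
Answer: -31 - I*√2 ≈ -31.0 - 1.4142*I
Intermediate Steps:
E = I*√2 (E = √(9 - 11) = √(-2) = I*√2 ≈ 1.4142*I)
C(N) = 9 + N*(1 + N²) (C(N) = 9 + (N*N + 1)*N = 9 + (N² + 1)*N = 9 + (1 + N²)*N = 9 + N*(1 + N²))
C(E) + H(15) = (9 + I*√2 + (I*√2)³) - 40 = (9 + I*√2 - 2*I*√2) - 40 = (9 - I*√2) - 40 = -31 - I*√2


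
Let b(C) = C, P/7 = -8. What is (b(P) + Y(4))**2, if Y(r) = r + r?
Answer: 2304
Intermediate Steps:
P = -56 (P = 7*(-8) = -56)
Y(r) = 2*r
(b(P) + Y(4))**2 = (-56 + 2*4)**2 = (-56 + 8)**2 = (-48)**2 = 2304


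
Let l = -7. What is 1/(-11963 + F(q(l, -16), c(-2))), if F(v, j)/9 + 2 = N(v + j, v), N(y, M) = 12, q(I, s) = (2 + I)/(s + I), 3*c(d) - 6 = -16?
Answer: -1/11873 ≈ -8.4225e-5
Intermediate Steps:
c(d) = -10/3 (c(d) = 2 + (1/3)*(-16) = 2 - 16/3 = -10/3)
q(I, s) = (2 + I)/(I + s)
F(v, j) = 90 (F(v, j) = -18 + 9*12 = -18 + 108 = 90)
1/(-11963 + F(q(l, -16), c(-2))) = 1/(-11963 + 90) = 1/(-11873) = -1/11873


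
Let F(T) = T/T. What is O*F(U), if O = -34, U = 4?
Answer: -34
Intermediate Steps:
F(T) = 1
O*F(U) = -34*1 = -34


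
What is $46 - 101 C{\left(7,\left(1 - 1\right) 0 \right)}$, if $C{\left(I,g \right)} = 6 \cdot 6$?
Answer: $-3590$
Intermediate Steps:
$C{\left(I,g \right)} = 36$
$46 - 101 C{\left(7,\left(1 - 1\right) 0 \right)} = 46 - 3636 = -3590$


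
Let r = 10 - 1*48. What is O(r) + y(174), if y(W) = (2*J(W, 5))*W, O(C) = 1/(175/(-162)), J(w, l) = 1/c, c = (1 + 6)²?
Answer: 7566/1225 ≈ 6.1763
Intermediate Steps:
r = -38 (r = 10 - 48 = -38)
c = 49 (c = 7² = 49)
J(w, l) = 1/49
O(C) = -162/175 (O(C) = 1/(175*(-1/162)) = 1/(-175/162) = -162/175)
y(W) = 2*W/49 (y(W) = (2*(1/49))*W = 2*W/49)
O(r) + y(174) = -162/175 + (2/49)*174 = -162/175 + 348/49 = 7566/1225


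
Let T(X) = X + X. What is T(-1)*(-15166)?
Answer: 30332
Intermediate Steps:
T(X) = 2*X
T(-1)*(-15166) = (2*(-1))*(-15166) = -2*(-15166) = 30332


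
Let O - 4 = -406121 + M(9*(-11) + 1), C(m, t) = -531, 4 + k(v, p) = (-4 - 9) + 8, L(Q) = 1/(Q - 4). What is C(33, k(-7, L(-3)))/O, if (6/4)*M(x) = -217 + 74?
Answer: 1593/1218637 ≈ 0.0013072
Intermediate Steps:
L(Q) = 1/(-4 + Q)
k(v, p) = -9 (k(v, p) = -4 + ((-4 - 9) + 8) = -4 + (-13 + 8) = -4 - 5 = -9)
M(x) = -286/3 (M(x) = 2*(-217 + 74)/3 = (⅔)*(-143) = -286/3)
O = -1218637/3 (O = 4 + (-406121 - 286/3) = 4 - 1218649/3 = -1218637/3 ≈ -4.0621e+5)
C(33, k(-7, L(-3)))/O = -531/(-1218637/3) = -531*(-3/1218637) = 1593/1218637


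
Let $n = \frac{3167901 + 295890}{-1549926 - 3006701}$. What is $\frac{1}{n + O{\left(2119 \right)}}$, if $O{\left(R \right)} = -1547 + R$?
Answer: $\frac{4556627}{2602926853} \approx 0.0017506$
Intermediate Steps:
$n = - \frac{3463791}{4556627}$ ($n = \frac{3463791}{-4556627} = 3463791 \left(- \frac{1}{4556627}\right) = - \frac{3463791}{4556627} \approx -0.76017$)
$\frac{1}{n + O{\left(2119 \right)}} = \frac{1}{- \frac{3463791}{4556627} + \left(-1547 + 2119\right)} = \frac{1}{- \frac{3463791}{4556627} + 572} = \frac{1}{\frac{2602926853}{4556627}} = \frac{4556627}{2602926853}$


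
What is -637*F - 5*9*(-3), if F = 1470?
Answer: -936255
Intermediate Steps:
-637*F - 5*9*(-3) = -637*1470 - 5*9*(-3) = -936390 - 45*(-3) = -936390 + 135 = -936255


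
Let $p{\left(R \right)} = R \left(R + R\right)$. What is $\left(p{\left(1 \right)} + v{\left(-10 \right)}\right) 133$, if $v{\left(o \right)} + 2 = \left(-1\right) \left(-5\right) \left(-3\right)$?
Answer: $-1995$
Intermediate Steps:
$v{\left(o \right)} = -17$ ($v{\left(o \right)} = -2 + \left(-1\right) \left(-5\right) \left(-3\right) = -2 + 5 \left(-3\right) = -2 - 15 = -17$)
$p{\left(R \right)} = 2 R^{2}$ ($p{\left(R \right)} = R 2 R = 2 R^{2}$)
$\left(p{\left(1 \right)} + v{\left(-10 \right)}\right) 133 = \left(2 \cdot 1^{2} - 17\right) 133 = \left(2 \cdot 1 - 17\right) 133 = \left(2 - 17\right) 133 = \left(-15\right) 133 = -1995$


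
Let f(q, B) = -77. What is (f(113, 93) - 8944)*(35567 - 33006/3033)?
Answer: -108093335645/337 ≈ -3.2075e+8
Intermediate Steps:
(f(113, 93) - 8944)*(35567 - 33006/3033) = (-77 - 8944)*(35567 - 33006/3033) = -9021*(35567 - 33006*1/3033) = -9021*(35567 - 11002/1011) = -9021*35947235/1011 = -108093335645/337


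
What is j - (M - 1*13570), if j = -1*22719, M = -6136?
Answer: -3013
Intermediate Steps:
j = -22719
j - (M - 1*13570) = -22719 - (-6136 - 1*13570) = -22719 - (-6136 - 13570) = -22719 - 1*(-19706) = -22719 + 19706 = -3013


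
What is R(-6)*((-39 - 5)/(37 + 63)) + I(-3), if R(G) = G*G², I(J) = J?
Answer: 2301/25 ≈ 92.040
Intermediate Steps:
R(G) = G³
R(-6)*((-39 - 5)/(37 + 63)) + I(-3) = (-6)³*((-39 - 5)/(37 + 63)) - 3 = -(-9504)/100 - 3 = -216*(-11/25) - 3 = 2376/25 - 3 = 2301/25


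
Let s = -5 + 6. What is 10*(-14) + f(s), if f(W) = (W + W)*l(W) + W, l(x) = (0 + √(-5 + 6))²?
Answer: -137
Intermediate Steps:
s = 1
l(x) = 1 (l(x) = (0 + √1)² = (0 + 1)² = 1² = 1)
f(W) = 3*W (f(W) = (W + W)*1 + W = (2*W)*1 + W = 2*W + W = 3*W)
10*(-14) + f(s) = 10*(-14) + 3*1 = -140 + 3 = -137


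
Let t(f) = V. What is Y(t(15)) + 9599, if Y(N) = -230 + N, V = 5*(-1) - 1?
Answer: 9363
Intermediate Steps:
V = -6 (V = -5 - 1 = -6)
t(f) = -6
Y(t(15)) + 9599 = (-230 - 6) + 9599 = -236 + 9599 = 9363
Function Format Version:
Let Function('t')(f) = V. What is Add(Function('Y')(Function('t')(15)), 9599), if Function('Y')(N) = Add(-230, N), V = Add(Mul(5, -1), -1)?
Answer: 9363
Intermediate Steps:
V = -6 (V = Add(-5, -1) = -6)
Function('t')(f) = -6
Add(Function('Y')(Function('t')(15)), 9599) = Add(Add(-230, -6), 9599) = Add(-236, 9599) = 9363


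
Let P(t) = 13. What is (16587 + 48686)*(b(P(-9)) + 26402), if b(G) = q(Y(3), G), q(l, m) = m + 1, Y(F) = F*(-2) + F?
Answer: 1724251568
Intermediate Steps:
Y(F) = -F (Y(F) = -2*F + F = -F)
q(l, m) = 1 + m
b(G) = 1 + G
(16587 + 48686)*(b(P(-9)) + 26402) = (16587 + 48686)*((1 + 13) + 26402) = 65273*(14 + 26402) = 65273*26416 = 1724251568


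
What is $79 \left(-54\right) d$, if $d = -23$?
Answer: $98118$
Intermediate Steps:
$79 \left(-54\right) d = 79 \left(-54\right) \left(-23\right) = \left(-4266\right) \left(-23\right) = 98118$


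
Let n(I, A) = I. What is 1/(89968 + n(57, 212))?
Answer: 1/90025 ≈ 1.1108e-5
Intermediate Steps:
1/(89968 + n(57, 212)) = 1/(89968 + 57) = 1/90025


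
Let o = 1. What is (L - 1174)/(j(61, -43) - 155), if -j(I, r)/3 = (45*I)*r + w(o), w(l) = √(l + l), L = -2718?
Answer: -98398100/8948614463 - 834*√2/8948614463 ≈ -0.010996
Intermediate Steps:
w(l) = √2*√l (w(l) = √(2*l) = √2*√l)
j(I, r) = -3*√2 - 135*I*r (j(I, r) = -3*((45*I)*r + √2*√1) = -3*(45*I*r + √2*1) = -3*(45*I*r + √2) = -3*(√2 + 45*I*r) = -3*√2 - 135*I*r)
(L - 1174)/(j(61, -43) - 155) = (-2718 - 1174)/((-3*√2 - 135*61*(-43)) - 155) = -3892/((-3*√2 + 354105) - 155) = -3892/((354105 - 3*√2) - 155) = -3892/(353950 - 3*√2)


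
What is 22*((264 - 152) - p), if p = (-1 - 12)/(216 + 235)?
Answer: 101050/41 ≈ 2464.6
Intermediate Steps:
p = -13/451 ≈ -0.028825
22*((264 - 152) - p) = 22*((264 - 152) - 1*(-13/451)) = 22*(112 + 13/451) = 22*(50525/451) = 101050/41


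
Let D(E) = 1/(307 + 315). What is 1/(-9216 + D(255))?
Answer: -622/5732351 ≈ -0.00010851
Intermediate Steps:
D(E) = 1/622
1/(-9216 + D(255)) = 1/(-9216 + 1/622) = 1/(-5732351/622) = -622/5732351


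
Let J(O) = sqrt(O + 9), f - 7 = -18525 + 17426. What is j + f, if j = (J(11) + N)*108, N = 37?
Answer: 2904 + 216*sqrt(5) ≈ 3387.0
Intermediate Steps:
f = -1092 (f = 7 + (-18525 + 17426) = 7 - 1099 = -1092)
J(O) = sqrt(9 + O)
j = 3996 + 216*sqrt(5) (j = (sqrt(9 + 11) + 37)*108 = (sqrt(20) + 37)*108 = (2*sqrt(5) + 37)*108 = (37 + 2*sqrt(5))*108 = 3996 + 216*sqrt(5) ≈ 4479.0)
j + f = (3996 + 216*sqrt(5)) - 1092 = 2904 + 216*sqrt(5)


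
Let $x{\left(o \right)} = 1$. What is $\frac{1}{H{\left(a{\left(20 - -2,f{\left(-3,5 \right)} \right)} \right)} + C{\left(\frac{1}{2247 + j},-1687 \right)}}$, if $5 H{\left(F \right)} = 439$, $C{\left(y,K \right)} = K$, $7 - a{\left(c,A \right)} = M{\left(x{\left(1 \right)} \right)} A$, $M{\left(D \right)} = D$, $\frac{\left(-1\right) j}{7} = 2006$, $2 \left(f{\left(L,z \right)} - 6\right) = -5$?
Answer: $- \frac{5}{7996} \approx -0.00062531$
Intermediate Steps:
$f{\left(L,z \right)} = \frac{7}{2}$ ($f{\left(L,z \right)} = 6 + \frac{1}{2} \left(-5\right) = 6 - \frac{5}{2} = \frac{7}{2}$)
$j = -14042$ ($j = \left(-7\right) 2006 = -14042$)
$a{\left(c,A \right)} = 7 - A$ ($a{\left(c,A \right)} = 7 - 1 A = 7 - A$)
$H{\left(F \right)} = \frac{439}{5}$ ($H{\left(F \right)} = \frac{1}{5} \cdot 439 = \frac{439}{5}$)
$\frac{1}{H{\left(a{\left(20 - -2,f{\left(-3,5 \right)} \right)} \right)} + C{\left(\frac{1}{2247 + j},-1687 \right)}} = \frac{1}{\frac{439}{5} - 1687} = \frac{1}{- \frac{7996}{5}} = - \frac{5}{7996}$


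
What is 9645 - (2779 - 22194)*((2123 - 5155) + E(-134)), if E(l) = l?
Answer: -61458245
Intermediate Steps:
9645 - (2779 - 22194)*((2123 - 5155) + E(-134)) = 9645 - (2779 - 22194)*((2123 - 5155) - 134) = 9645 - (-19415)*(-3032 - 134) = 9645 - (-19415)*(-3166) = 9645 - 1*61467890 = 9645 - 61467890 = -61458245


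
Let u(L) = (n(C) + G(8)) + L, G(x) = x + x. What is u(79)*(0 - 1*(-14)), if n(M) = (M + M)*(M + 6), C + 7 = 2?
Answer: 1190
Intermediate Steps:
C = -5 (C = -7 + 2 = -5)
n(M) = 2*M*(6 + M) (n(M) = (2*M)*(6 + M) = 2*M*(6 + M))
G(x) = 2*x
u(L) = 6 + L (u(L) = (2*(-5)*(6 - 5) + 2*8) + L = (2*(-5)*1 + 16) + L = (-10 + 16) + L = 6 + L)
u(79)*(0 - 1*(-14)) = (6 + 79)*(0 - 1*(-14)) = 85*(0 + 14) = 85*14 = 1190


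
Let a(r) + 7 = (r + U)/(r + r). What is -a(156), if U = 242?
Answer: 893/156 ≈ 5.7244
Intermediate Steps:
a(r) = -7 + (242 + r)/(2*r) (a(r) = -7 + (r + 242)/(r + r) = -7 + (242 + r)/((2*r)) = -7 + (242 + r)*(1/(2*r)) = -7 + (242 + r)/(2*r))
-a(156) = -(-13/2 + 121/156) = -1*(-893/156) = 893/156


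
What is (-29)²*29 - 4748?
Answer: 19641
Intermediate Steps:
(-29)²*29 - 4748 = 841*29 - 4748 = 24389 - 4748 = 19641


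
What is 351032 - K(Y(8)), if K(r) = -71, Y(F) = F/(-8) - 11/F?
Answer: 351103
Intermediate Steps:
Y(F) = -11/F - F/8 (Y(F) = F*(-⅛) - 11/F = -F/8 - 11/F = -11/F - F/8)
351032 - K(Y(8)) = 351032 - 1*(-71) = 351032 + 71 = 351103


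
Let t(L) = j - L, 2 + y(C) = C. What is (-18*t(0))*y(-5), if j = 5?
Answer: 630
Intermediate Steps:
y(C) = -2 + C
t(L) = 5 - L
(-18*t(0))*y(-5) = (-18*(5 - 1*0))*(-2 - 5) = -18*(5 + 0)*(-7) = -18*5*(-7) = -90*(-7) = 630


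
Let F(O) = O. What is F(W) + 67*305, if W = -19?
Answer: 20416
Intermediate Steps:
F(W) + 67*305 = -19 + 67*305 = -19 + 20435 = 20416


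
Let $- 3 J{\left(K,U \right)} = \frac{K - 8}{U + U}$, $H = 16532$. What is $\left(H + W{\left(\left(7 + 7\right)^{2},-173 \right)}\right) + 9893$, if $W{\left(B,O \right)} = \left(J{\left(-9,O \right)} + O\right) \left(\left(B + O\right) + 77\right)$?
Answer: $\frac{4735025}{519} \approx 9123.4$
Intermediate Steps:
$J{\left(K,U \right)} = - \frac{-8 + K}{6 U}$ ($J{\left(K,U \right)} = - \frac{\left(K - 8\right) \frac{1}{U + U}}{3} = - \frac{\left(-8 + K\right) \frac{1}{2 U}}{3} = - \frac{\frac{1}{2} \frac{1}{U} \left(-8 + K\right)}{3} = - \frac{-8 + K}{6 U}$)
$W{\left(B,O \right)} = \left(O + \frac{17}{6 O}\right) \left(77 + B + O\right)$ ($W{\left(B,O \right)} = \left(\frac{8 - -9}{6 O} + O\right) \left(\left(B + O\right) + 77\right) = \left(\frac{8 + 9}{6 O} + O\right) \left(77 + B + O\right) = \left(\frac{1}{6} \frac{1}{O} 17 + O\right) \left(77 + B + O\right) = \left(\frac{17}{6 O} + O\right) \left(77 + B + O\right) = \left(O + \frac{17}{6 O}\right) \left(77 + B + O\right)$)
$\left(H + W{\left(\left(7 + 7\right)^{2},-173 \right)}\right) + 9893 = \left(16532 + \frac{1309 + 17 \left(7 + 7\right)^{2} - 173 \left(17 + 6 \left(-173\right)^{2} + 462 \left(-173\right) + 6 \left(7 + 7\right)^{2} \left(-173\right)\right)}{6 \left(-173\right)}\right) + 9893 = \left(16532 + \frac{1}{6} \left(- \frac{1}{173}\right) \left(1309 + 17 \cdot 14^{2} - 173 \left(17 + 6 \cdot 29929 - 79926 + 6 \cdot 14^{2} \left(-173\right)\right)\right)\right) + 9893 = \left(16532 + \frac{1}{6} \left(- \frac{1}{173}\right) \left(1309 + 17 \cdot 196 - 173 \left(17 + 179574 - 79926 + 6 \cdot 196 \left(-173\right)\right)\right)\right) + 9893 = \left(16532 + \frac{1}{6} \left(- \frac{1}{173}\right) \left(1309 + 3332 - 173 \left(17 + 179574 - 79926 - 203448\right)\right)\right) + 9893 = \left(16532 + \frac{1}{6} \left(- \frac{1}{173}\right) \left(1309 + 3332 - -17954459\right)\right) + 9893 = \left(16532 + \frac{1}{6} \left(- \frac{1}{173}\right) \left(1309 + 3332 + 17954459\right)\right) + 9893 = \left(16532 + \frac{1}{6} \left(- \frac{1}{173}\right) 17959100\right) + 9893 = \left(16532 - \frac{8979550}{519}\right) + 9893 = - \frac{399442}{519} + 9893 = \frac{4735025}{519}$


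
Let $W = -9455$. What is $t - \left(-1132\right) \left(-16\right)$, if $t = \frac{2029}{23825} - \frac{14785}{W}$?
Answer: $- \frac{815927007036}{45053075} \approx -18110.0$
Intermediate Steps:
$t = \frac{74287364}{45053075}$ ($t = \frac{2029}{23825} - \frac{14785}{-9455} = 2029 \cdot \frac{1}{23825} - - \frac{2957}{1891} = \frac{2029}{23825} + \frac{2957}{1891} = \frac{74287364}{45053075} \approx 1.6489$)
$t - \left(-1132\right) \left(-16\right) = \frac{74287364}{45053075} - \left(-1132\right) \left(-16\right) = \frac{74287364}{45053075} - 18112 = - \frac{815927007036}{45053075}$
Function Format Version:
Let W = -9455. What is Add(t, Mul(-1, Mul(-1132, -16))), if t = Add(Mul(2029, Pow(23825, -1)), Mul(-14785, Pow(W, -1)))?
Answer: Rational(-815927007036, 45053075) ≈ -18110.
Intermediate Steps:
t = Rational(74287364, 45053075) (t = Add(Mul(2029, Pow(23825, -1)), Mul(-14785, Pow(-9455, -1))) = Add(Mul(2029, Rational(1, 23825)), Mul(-14785, Rational(-1, 9455))) = Add(Rational(2029, 23825), Rational(2957, 1891)) = Rational(74287364, 45053075) ≈ 1.6489)
Add(t, Mul(-1, Mul(-1132, -16))) = Add(Rational(74287364, 45053075), Mul(-1, Mul(-1132, -16))) = Add(Rational(74287364, 45053075), Mul(-1, 18112)) = Add(Rational(74287364, 45053075), -18112) = Rational(-815927007036, 45053075)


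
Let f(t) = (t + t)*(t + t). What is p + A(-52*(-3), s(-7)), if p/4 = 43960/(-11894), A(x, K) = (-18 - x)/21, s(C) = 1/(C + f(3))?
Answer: -960366/41629 ≈ -23.070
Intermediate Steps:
f(t) = 4*t**2 (f(t) = (2*t)*(2*t) = 4*t**2)
s(C) = 1/(36 + C) (s(C) = 1/(C + 4*3**2) = 1/(C + 4*9) = 1/(C + 36) = 1/(36 + C))
A(x, K) = -6/7 - x/21 (A(x, K) = (-18 - x)*(1/21) = -6/7 - x/21)
p = -87920/5947 (p = 4*(43960/(-11894)) = 4*(43960*(-1/11894)) = 4*(-21980/5947) = -87920/5947 ≈ -14.784)
p + A(-52*(-3), s(-7)) = -87920/5947 + (-6/7 - (-52)*(-3)/21) = -87920/5947 + (-6/7 - 1/21*156) = -87920/5947 + (-6/7 - 52/7) = -87920/5947 - 58/7 = -960366/41629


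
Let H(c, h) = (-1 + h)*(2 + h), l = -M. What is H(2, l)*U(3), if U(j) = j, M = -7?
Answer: 162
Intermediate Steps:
l = 7 (l = -1*(-7) = 7)
H(2, l)*U(3) = (-2 + 7 + 7**2)*3 = (-2 + 7 + 49)*3 = 54*3 = 162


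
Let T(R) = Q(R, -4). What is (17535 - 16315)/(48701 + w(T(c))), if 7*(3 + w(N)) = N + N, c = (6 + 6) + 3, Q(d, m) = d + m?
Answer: 2135/85227 ≈ 0.025051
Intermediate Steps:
c = 15 (c = 12 + 3 = 15)
T(R) = -4 + R (T(R) = R - 4 = -4 + R)
w(N) = -3 + 2*N/7 (w(N) = -3 + (N + N)/7 = -3 + (2*N)/7 = -3 + 2*N/7)
(17535 - 16315)/(48701 + w(T(c))) = (17535 - 16315)/(48701 + (-3 + 2*(-4 + 15)/7)) = 1220/(48701 + (-3 + (2/7)*11)) = 1220/(48701 + (-3 + 22/7)) = 1220/(48701 + ⅐) = 1220/(340908/7) = 1220*(7/340908) = 2135/85227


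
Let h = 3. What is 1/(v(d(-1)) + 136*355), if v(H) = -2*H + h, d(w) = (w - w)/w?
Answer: 1/48283 ≈ 2.0711e-5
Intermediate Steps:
d(w) = 0 (d(w) = 0/w = 0)
v(H) = 3 - 2*H (v(H) = -2*H + 3 = 3 - 2*H)
1/(v(d(-1)) + 136*355) = 1/((3 - 2*0) + 136*355) = 1/((3 + 0) + 48280) = 1/(3 + 48280) = 1/48283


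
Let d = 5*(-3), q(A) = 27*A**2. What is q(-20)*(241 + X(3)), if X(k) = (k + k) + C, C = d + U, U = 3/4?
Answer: 2513700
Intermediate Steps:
U = 3/4 (U = 3*(1/4) = 3/4 ≈ 0.75000)
d = -15
C = -57/4 (C = -15 + 3/4 = -57/4 ≈ -14.250)
X(k) = -57/4 + 2*k (X(k) = (k + k) - 57/4 = 2*k - 57/4 = -57/4 + 2*k)
q(-20)*(241 + X(3)) = (27*(-20)**2)*(241 + (-57/4 + 2*3)) = (27*400)*(241 + (-57/4 + 6)) = 10800*(241 - 33/4) = 10800*(931/4) = 2513700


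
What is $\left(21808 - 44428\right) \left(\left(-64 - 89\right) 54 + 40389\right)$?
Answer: $-726712740$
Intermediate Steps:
$\left(21808 - 44428\right) \left(\left(-64 - 89\right) 54 + 40389\right) = - 22620 \left(\left(-153\right) 54 + 40389\right) = - 22620 \left(-8262 + 40389\right) = \left(-22620\right) 32127 = -726712740$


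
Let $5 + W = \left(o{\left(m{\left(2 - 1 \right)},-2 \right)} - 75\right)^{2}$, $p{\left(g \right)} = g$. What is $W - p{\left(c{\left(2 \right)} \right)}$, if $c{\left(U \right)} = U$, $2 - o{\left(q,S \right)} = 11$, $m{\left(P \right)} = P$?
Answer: $7049$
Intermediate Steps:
$o{\left(q,S \right)} = -9$ ($o{\left(q,S \right)} = 2 - 11 = -9$)
$W = 7051$ ($W = -5 + \left(-9 - 75\right)^{2} = -5 + \left(-84\right)^{2} = -5 + 7056 = 7051$)
$W - p{\left(c{\left(2 \right)} \right)} = 7051 - 2 = 7049$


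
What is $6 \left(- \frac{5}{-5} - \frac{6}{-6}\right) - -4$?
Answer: $16$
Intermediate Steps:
$6 \left(- \frac{5}{-5} - \frac{6}{-6}\right) - -4 = 6 \left(\left(-5\right) \left(- \frac{1}{5}\right) - -1\right) + 4 = 6 \left(1 + 1\right) + 4 = 6 \cdot 2 + 4 = 12 + 4 = 16$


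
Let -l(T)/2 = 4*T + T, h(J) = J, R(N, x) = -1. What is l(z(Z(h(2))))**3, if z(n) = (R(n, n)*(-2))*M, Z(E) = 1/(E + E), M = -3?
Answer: 216000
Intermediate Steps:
Z(E) = 1/(2*E)
z(n) = -6 (z(n) = -1*(-2)*(-3) = 2*(-3) = -6)
l(T) = -10*T (l(T) = -2*(4*T + T) = -10*T)
l(z(Z(h(2))))**3 = (-10*(-6))**3 = 60**3 = 216000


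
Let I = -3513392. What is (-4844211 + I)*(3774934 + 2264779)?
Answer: -50477523487939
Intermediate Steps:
(-4844211 + I)*(3774934 + 2264779) = (-4844211 - 3513392)*(3774934 + 2264779) = -8357603*6039713 = -50477523487939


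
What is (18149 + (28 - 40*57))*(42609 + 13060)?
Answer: 884970093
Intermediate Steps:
(18149 + (28 - 40*57))*(42609 + 13060) = (18149 + (28 - 2280))*55669 = (18149 - 2252)*55669 = 15897*55669 = 884970093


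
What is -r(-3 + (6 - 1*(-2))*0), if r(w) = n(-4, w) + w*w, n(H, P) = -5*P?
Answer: -24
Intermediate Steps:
r(w) = w² - 5*w (r(w) = -5*w + w*w = -5*w + w² = w² - 5*w)
-r(-3 + (6 - 1*(-2))*0) = -(-3 + (6 - 1*(-2))*0)*(-5 + (-3 + (6 - 1*(-2))*0)) = -(-3 + (6 + 2)*0)*(-5 + (-3 + (6 + 2)*0)) = -(-3 + 8*0)*(-5 + (-3 + 8*0)) = -(-3 + 0)*(-5 + (-3 + 0)) = -(-3)*(-5 - 3) = -(-3)*(-8) = -1*24 = -24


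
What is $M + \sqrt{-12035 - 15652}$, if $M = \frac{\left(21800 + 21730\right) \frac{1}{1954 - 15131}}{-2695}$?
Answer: $\frac{8706}{7102403} + i \sqrt{27687} \approx 0.0012258 + 166.39 i$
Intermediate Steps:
$M = \frac{8706}{7102403}$ ($M = \frac{43530}{-13177} \left(- \frac{1}{2695}\right) = 43530 \left(- \frac{1}{13177}\right) \left(- \frac{1}{2695}\right) = \left(- \frac{43530}{13177}\right) \left(- \frac{1}{2695}\right) = \frac{8706}{7102403} \approx 0.0012258$)
$M + \sqrt{-12035 - 15652} = \frac{8706}{7102403} + \sqrt{-12035 - 15652} = \frac{8706}{7102403} + \sqrt{-27687} = \frac{8706}{7102403} + i \sqrt{27687}$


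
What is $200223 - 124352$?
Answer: $75871$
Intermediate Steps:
$200223 - 124352 = 75871$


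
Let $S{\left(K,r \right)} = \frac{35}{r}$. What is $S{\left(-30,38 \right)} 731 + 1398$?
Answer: $\frac{78709}{38} \approx 2071.3$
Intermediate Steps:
$S{\left(-30,38 \right)} 731 + 1398 = \frac{35}{38} \cdot 731 + 1398 = \frac{25585}{38} + 1398 = \frac{78709}{38}$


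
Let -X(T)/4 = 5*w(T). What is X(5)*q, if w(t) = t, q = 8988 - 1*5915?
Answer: -307300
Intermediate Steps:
q = 3073 (q = 8988 - 5915 = 3073)
X(T) = -20*T
X(5)*q = -20*5*3073 = -100*3073 = -307300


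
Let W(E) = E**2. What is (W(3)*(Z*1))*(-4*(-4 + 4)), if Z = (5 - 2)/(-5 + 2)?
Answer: 0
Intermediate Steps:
Z = -1 (Z = 3/(-3) = 3*(-1/3) = -1)
(W(3)*(Z*1))*(-4*(-4 + 4)) = (3**2*(-1*1))*(-4*(-4 + 4)) = (9*(-1))*(-4*0) = -9*0 = 0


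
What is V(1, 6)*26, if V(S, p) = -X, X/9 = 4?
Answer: -936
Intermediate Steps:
X = 36 (X = 9*4 = 36)
V(S, p) = -36 (V(S, p) = -1*36 = -36)
V(1, 6)*26 = -36*26 = -936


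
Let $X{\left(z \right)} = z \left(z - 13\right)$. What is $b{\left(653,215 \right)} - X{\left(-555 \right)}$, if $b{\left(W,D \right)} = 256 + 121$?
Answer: $-314863$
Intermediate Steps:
$b{\left(W,D \right)} = 377$
$X{\left(z \right)} = z \left(-13 + z\right)$
$b{\left(653,215 \right)} - X{\left(-555 \right)} = 377 - - 555 \left(-13 - 555\right) = 377 - \left(-555\right) \left(-568\right) = 377 - 315240 = -314863$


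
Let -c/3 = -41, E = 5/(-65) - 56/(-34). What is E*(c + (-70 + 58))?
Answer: 38517/221 ≈ 174.29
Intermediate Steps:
E = 347/221 (E = 5*(-1/65) - 56*(-1/34) = -1/13 + 28/17 = 347/221 ≈ 1.5701)
c = 123 (c = -3*(-41) = 123)
E*(c + (-70 + 58)) = 347*(123 + (-70 + 58))/221 = 347*(123 - 12)/221 = (347/221)*111 = 38517/221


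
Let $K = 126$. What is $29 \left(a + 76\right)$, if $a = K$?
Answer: $5858$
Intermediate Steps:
$a = 126$
$29 \left(a + 76\right) = 29 \left(126 + 76\right) = 29 \cdot 202 = 5858$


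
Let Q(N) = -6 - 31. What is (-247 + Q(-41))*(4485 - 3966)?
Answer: -147396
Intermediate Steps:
Q(N) = -37
(-247 + Q(-41))*(4485 - 3966) = (-247 - 37)*(4485 - 3966) = -284*519 = -147396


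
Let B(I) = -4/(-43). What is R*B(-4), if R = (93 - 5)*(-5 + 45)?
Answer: 14080/43 ≈ 327.44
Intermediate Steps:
R = 3520 (R = 88*40 = 3520)
B(I) = 4/43 (B(I) = -4*(-1/43) = 4/43)
R*B(-4) = 3520*(4/43) = 14080/43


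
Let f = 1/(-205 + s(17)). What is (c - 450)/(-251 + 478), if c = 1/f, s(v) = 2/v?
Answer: -11133/3859 ≈ -2.8849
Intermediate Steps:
f = -17/3483 (f = 1/(-205 + 2/17) = 1/(-3483/17) = -17/3483 ≈ -0.0048809)
c = -3483/17 (c = 1/(-17/3483) = -3483/17 ≈ -204.88)
(c - 450)/(-251 + 478) = (-3483/17 - 450)/(-251 + 478) = -11133/17/227 = -11133/17*1/227 = -11133/3859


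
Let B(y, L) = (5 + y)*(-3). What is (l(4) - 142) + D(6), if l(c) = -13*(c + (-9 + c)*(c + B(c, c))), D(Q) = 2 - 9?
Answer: -1696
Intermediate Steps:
B(y, L) = -15 - 3*y
D(Q) = -7
l(c) = -13*c - 13*(-15 - 2*c)*(-9 + c) (l(c) = -13*(c + (-9 + c)*(c + (-15 - 3*c))) = -13*(c + (-9 + c)*(-15 - 2*c)) = -13*(c + (-15 - 2*c)*(-9 + c)) = -13*c - 13*(-15 - 2*c)*(-9 + c))
(l(4) - 142) + D(6) = ((-1755 - 52*4 + 26*4²) - 142) - 7 = ((-1755 - 208 + 26*16) - 142) - 7 = ((-1755 - 208 + 416) - 142) - 7 = (-1547 - 142) - 7 = -1689 - 7 = -1696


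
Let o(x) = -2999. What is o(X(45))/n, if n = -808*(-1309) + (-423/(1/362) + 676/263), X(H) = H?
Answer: -788737/237896274 ≈ -0.0033155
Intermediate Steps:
n = 237896274/263 (n = 1057672 + (-423/1/362 + 676*(1/263)) = 1057672 + (-423*362 + 676/263) = 1057672 + (-153126 + 676/263) = 1057672 - 40271462/263 = 237896274/263 ≈ 9.0455e+5)
o(X(45))/n = -2999/237896274/263 = -2999*263/237896274 = -788737/237896274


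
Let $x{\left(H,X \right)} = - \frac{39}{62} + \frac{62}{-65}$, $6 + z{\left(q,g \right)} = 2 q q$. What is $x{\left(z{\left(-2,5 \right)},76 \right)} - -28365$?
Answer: $\frac{114304571}{4030} \approx 28363.0$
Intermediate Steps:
$z{\left(q,g \right)} = -6 + 2 q^{2}$ ($z{\left(q,g \right)} = -6 + 2 q q = -6 + 2 q^{2}$)
$x{\left(H,X \right)} = - \frac{6379}{4030}$ ($x{\left(H,X \right)} = \left(-39\right) \frac{1}{62} + 62 \left(- \frac{1}{65}\right) = - \frac{39}{62} - \frac{62}{65} = - \frac{6379}{4030}$)
$x{\left(z{\left(-2,5 \right)},76 \right)} - -28365 = - \frac{6379}{4030} - -28365 = - \frac{6379}{4030} + 28365 = \frac{114304571}{4030}$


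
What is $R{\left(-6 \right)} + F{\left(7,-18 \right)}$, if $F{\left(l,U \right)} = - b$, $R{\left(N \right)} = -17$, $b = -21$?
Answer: $4$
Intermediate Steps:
$F{\left(l,U \right)} = 21$ ($F{\left(l,U \right)} = \left(-1\right) \left(-21\right) = 21$)
$R{\left(-6 \right)} + F{\left(7,-18 \right)} = -17 + 21 = 4$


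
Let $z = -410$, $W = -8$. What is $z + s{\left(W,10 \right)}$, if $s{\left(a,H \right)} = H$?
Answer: $-400$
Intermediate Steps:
$z + s{\left(W,10 \right)} = -410 + 10 = -400$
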